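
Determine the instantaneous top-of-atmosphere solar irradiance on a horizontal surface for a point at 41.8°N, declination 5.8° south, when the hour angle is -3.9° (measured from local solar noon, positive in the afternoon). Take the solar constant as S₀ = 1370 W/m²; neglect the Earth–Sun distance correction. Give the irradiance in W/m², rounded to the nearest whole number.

921 W/m²

With φ = 41.8°, δ = -5.8°, H = -3.90°: sin φ sin δ = -0.0674, cos φ cos δ cos H = 0.7399, so cos θ_z = 0.6725.
Top-of-atmosphere irradiance = S₀ cos θ_z = 1370 × 0.6725 = 921.32 W/m².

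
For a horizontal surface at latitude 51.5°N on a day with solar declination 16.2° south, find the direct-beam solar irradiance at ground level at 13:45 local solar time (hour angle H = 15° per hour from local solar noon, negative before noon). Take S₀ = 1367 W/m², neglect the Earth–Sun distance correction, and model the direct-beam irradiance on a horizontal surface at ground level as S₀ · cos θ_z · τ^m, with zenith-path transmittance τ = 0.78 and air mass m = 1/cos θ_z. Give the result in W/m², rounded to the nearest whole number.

199 W/m²

Hour angle H = 15° × (13.75 − 12) = 26.25°.
cos θ_z = sin φ sin δ + cos φ cos δ cos H = (0.7826)(-0.2790) + (0.6225)(0.9603)(0.8969) = 0.3178.
Air mass m = 1/cos θ_z = 1/0.3178 = 3.147; τ^m = 0.78^3.147 = 0.4575.
Surface direct beam = 1367 × 0.3178 × 0.4575 = 198.75 W/m².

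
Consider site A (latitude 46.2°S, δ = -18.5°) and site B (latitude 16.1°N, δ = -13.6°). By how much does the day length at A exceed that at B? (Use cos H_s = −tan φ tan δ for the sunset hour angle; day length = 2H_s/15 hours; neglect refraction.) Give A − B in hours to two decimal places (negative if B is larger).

+3.26 h

A: H_s = arccos(−tan -46.2° · tan -18.5°) = 110.42°, so 2H_s/15 = 14.7227 h.
B: H_s = arccos(−tan 16.1° · tan -13.6°) = 86.00°, so 2H_s/15 = 11.4667 h.
A − B = 14.7227 − 11.4667 = 3.2560 h.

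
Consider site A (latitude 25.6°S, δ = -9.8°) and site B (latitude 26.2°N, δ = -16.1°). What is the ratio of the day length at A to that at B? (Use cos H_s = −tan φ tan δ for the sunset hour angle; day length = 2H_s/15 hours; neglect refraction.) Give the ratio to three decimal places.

1.158

A: H_s = arccos(−tan -25.6° · tan -9.8°) = 94.75°, so 2H_s/15 = 12.6333 h.
B: H_s = arccos(−tan 26.2° · tan -16.1°) = 81.83°, so 2H_s/15 = 10.9107 h.
Ratio A/B = 12.6333 / 10.9107 = 1.1579.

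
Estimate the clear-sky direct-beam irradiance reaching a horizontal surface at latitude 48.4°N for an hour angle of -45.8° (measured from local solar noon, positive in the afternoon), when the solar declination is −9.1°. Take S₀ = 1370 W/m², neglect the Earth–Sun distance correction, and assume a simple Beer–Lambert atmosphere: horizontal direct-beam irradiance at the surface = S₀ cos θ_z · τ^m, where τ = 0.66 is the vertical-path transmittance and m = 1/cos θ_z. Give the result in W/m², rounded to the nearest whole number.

136 W/m²

cos θ_z = sin φ sin δ + cos φ cos δ cos H = (0.7478)(-0.1582) + (0.6639)(0.9874)(0.6972) = 0.3387.
Air mass m = 1/cos θ_z = 1/0.3387 = 2.952; τ^m = 0.66^2.952 = 0.2933.
Surface direct beam = 1370 × 0.3387 × 0.2933 = 136.10 W/m².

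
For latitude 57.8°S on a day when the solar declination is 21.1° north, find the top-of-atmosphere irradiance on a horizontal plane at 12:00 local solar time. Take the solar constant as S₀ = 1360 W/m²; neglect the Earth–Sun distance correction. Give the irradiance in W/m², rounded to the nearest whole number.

Hour angle H = 15° × (12 − 12) = 0.00°.
With φ = -57.8°, δ = 21.1°, H = 0.00°: sin φ sin δ = -0.3046, cos φ cos δ cos H = 0.4971, so cos θ_z = 0.1925.
Top-of-atmosphere irradiance = S₀ cos θ_z = 1360 × 0.1925 = 261.80 W/m².

262 W/m²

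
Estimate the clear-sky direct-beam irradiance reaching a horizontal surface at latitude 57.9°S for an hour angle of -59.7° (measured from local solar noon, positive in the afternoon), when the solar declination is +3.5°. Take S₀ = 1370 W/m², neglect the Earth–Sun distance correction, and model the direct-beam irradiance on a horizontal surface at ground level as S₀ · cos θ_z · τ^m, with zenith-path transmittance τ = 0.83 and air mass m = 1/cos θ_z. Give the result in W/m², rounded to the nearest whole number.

cos θ_z = sin φ sin δ + cos φ cos δ cos H = (-0.8471)(0.0610) + (0.5314)(0.9981)(0.5045) = 0.2159.
Air mass m = 1/cos θ_z = 1/0.2159 = 4.632; τ^m = 0.83^4.632 = 0.4219.
Surface direct beam = 1370 × 0.2159 × 0.4219 = 124.79 W/m².

125 W/m²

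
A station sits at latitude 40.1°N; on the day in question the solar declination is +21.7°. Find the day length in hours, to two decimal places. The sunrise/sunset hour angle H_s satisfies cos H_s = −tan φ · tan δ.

The sunset hour angle satisfies cos H_s = −tan φ tan δ = -0.3351, giving H_s = 109.58°.
Day length = 2 H_s / 15° h⁻¹ = 219.16° / 15 = 14.611 h.

14.61 hours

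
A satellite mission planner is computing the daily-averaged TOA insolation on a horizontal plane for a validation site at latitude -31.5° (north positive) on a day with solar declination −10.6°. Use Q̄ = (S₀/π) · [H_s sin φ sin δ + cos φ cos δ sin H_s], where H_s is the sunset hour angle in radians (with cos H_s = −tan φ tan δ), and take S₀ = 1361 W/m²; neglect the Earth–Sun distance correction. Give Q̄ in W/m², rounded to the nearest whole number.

The sunset hour angle satisfies cos H_s = −tan φ tan δ = -0.1147, giving H_s = 96.59°. In radians, H_s = 1.6858.
H_s sin φ sin δ = 1.6858 × -0.5225 × -0.1840 = 0.1621.
cos φ cos δ sin H_s = 0.8526 × 0.9829 × 0.9934 = 0.8325.
Q̄ = (1361/π) × (0.1621 + 0.8325) = 433.22 × 0.9946 = 430.88 W/m².

431 W/m²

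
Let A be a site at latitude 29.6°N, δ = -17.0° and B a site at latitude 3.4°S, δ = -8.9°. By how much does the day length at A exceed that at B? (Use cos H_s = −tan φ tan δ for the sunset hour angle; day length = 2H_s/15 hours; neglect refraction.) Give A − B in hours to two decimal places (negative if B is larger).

A: H_s = arccos(−tan 29.6° · tan -17.0°) = 80.00°, so 2H_s/15 = 10.6667 h.
B: H_s = arccos(−tan -3.4° · tan -8.9°) = 90.53°, so 2H_s/15 = 12.0707 h.
A − B = 10.6667 − 12.0707 = -1.4040 h.

-1.40 h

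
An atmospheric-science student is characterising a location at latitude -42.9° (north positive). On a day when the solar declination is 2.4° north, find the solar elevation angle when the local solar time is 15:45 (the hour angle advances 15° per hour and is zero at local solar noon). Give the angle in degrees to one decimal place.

22.2°

Hour angle H = 15° × (15.75 − 12) = 56.25°.
With φ = -42.9°, δ = 2.4°, H = 56.25°: sin φ sin δ = -0.0285, cos φ cos δ cos H = 0.4066, so cos θ_z = 0.3781.
θ_z = arccos(0.3781) = 67.78°, so the elevation is 90° − 67.78° = 22.22°.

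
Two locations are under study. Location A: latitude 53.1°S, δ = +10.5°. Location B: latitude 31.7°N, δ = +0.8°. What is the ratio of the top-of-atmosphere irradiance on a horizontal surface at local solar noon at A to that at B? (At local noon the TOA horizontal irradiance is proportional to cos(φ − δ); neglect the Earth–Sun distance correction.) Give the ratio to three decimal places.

A: cos θ_z = cos(-53.1° − (10.5°)) = 0.4446.
B: cos θ_z = cos(31.7° − (0.8°)) = 0.8581.
Ratio A/B = 0.4446 / 0.8581 = 0.5181.

0.518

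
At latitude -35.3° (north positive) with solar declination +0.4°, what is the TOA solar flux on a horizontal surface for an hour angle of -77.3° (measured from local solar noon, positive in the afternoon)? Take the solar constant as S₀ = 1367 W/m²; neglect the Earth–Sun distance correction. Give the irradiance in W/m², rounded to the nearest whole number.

240 W/m²

cos θ_z = sin(-35.3°) sin(0.4°) + cos(-35.3°) cos(0.4°) cos(-77.30°) = -0.0040 + 0.1794 = 0.1754.
Top-of-atmosphere irradiance = S₀ cos θ_z = 1367 × 0.1754 = 239.77 W/m².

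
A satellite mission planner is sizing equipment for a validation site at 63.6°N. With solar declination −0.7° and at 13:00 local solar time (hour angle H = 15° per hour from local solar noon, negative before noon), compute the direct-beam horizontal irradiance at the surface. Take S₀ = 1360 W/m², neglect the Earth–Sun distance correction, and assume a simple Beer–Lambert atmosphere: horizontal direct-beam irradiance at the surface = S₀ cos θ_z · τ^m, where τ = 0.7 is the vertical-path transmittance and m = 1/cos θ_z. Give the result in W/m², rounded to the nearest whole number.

243 W/m²

Hour angle H = 15° × (13 − 12) = 15.00°.
cos θ_z = sin φ sin δ + cos φ cos δ cos H = (0.8957)(-0.0122) + (0.4446)(0.9999)(0.9659) = 0.4185.
Air mass m = 1/cos θ_z = 1/0.4185 = 2.389; τ^m = 0.7^2.389 = 0.4265.
Surface direct beam = 1360 × 0.4185 × 0.4265 = 242.75 W/m².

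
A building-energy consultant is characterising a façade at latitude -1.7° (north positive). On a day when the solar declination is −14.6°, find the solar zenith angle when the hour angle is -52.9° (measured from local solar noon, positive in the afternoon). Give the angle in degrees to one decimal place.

53.8°

cos θ_z = sin(-1.7°) sin(-14.6°) + cos(-1.7°) cos(-14.6°) cos(-52.90°) = 0.0075 + 0.5835 = 0.5910.
θ_z = arccos(0.5910) = 53.77°.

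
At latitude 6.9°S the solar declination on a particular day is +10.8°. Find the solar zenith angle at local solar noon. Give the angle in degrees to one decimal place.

17.7°

At local solar noon the hour angle is zero, so the zenith angle is |φ − δ| = |-6.9° − (10.8°)| = 17.7°.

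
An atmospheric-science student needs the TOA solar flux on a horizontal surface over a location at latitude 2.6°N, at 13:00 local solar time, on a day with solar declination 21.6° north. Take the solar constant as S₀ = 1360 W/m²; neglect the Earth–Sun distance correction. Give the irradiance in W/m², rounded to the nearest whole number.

1243 W/m²

Hour angle H = 15° × (13 − 12) = 15.00°.
With φ = 2.6°, δ = 21.6°, H = 15.00°: sin φ sin δ = 0.0167, cos φ cos δ cos H = 0.8972, so cos θ_z = 0.9139.
Top-of-atmosphere irradiance = S₀ cos θ_z = 1360 × 0.9139 = 1242.90 W/m².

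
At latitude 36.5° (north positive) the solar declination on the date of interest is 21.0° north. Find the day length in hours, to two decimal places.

−tan φ tan δ = −(0.7400)(0.3839) = -0.2841; H_s = arccos(-0.2841) = 106.51°.
Day length = 2 H_s / 15° h⁻¹ = 213.02° / 15 = 14.201 h.

14.20 hours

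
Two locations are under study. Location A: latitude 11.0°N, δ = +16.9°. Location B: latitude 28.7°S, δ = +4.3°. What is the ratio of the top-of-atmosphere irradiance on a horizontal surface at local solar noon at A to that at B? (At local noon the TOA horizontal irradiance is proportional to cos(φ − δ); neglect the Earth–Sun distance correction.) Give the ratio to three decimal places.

1.186

A: cos θ_z = cos(11.0° − (16.9°)) = 0.9947.
B: cos θ_z = cos(-28.7° − (4.3°)) = 0.8387.
Ratio A/B = 0.9947 / 0.8387 = 1.1860.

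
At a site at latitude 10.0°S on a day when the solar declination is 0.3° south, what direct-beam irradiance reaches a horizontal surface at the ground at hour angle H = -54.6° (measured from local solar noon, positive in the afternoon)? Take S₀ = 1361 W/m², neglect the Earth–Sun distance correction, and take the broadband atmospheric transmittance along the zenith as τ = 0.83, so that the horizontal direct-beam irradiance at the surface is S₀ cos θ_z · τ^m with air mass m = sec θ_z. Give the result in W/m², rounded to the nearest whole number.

With φ = -10.0°, δ = -0.3°, H = -54.60°: sin φ sin δ = 0.0009, cos φ cos δ cos H = 0.5705, so cos θ_z = 0.5714.
Air mass m = 1/cos θ_z = 1/0.5714 = 1.750; τ^m = 0.83^1.750 = 0.7217.
Surface direct beam = 1361 × 0.5714 × 0.7217 = 561.25 W/m².

561 W/m²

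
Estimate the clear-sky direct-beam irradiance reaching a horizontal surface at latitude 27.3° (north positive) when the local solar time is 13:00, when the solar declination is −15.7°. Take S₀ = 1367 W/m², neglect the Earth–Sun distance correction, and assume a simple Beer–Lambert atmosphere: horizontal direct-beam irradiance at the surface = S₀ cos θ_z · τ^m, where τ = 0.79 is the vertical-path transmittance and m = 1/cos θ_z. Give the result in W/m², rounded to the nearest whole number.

686 W/m²

Hour angle H = 15° × (13 − 12) = 15.00°.
With φ = 27.3°, δ = -15.7°, H = 15.00°: sin φ sin δ = -0.1241, cos φ cos δ cos H = 0.8263, so cos θ_z = 0.7022.
Air mass m = 1/cos θ_z = 1/0.7022 = 1.424; τ^m = 0.79^1.424 = 0.7149.
Surface direct beam = 1367 × 0.7022 × 0.7149 = 686.24 W/m².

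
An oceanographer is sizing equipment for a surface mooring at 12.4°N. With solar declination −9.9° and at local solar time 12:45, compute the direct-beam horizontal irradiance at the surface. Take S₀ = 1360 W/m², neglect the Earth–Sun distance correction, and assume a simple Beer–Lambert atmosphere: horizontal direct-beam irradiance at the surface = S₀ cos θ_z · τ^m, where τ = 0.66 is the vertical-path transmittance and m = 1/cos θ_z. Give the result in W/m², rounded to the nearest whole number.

780 W/m²

Hour angle H = 15° × (12.75 − 12) = 11.25°.
With φ = 12.4°, δ = -9.9°, H = 11.25°: sin φ sin δ = -0.0369, cos φ cos δ cos H = 0.9436, so cos θ_z = 0.9067.
Air mass m = 1/cos θ_z = 1/0.9067 = 1.103; τ^m = 0.66^1.103 = 0.6323.
Surface direct beam = 1360 × 0.9067 × 0.6323 = 779.70 W/m².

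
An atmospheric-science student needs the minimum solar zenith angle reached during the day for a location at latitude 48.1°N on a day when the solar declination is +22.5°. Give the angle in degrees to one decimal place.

At local solar noon the hour angle is zero, so the zenith angle is |φ − δ| = |48.1° − (22.5°)| = 25.6°.

25.6°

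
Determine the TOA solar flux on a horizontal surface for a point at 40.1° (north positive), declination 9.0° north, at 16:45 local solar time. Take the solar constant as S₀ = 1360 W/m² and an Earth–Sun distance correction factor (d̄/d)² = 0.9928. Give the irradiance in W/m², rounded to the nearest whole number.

464 W/m²

Hour angle H = 15° × (16.75 − 12) = 71.25°.
cos θ_z = sin(40.1°) sin(9.0°) + cos(40.1°) cos(9.0°) cos(71.25°) = 0.1008 + 0.2428 = 0.3436.
Top-of-atmosphere irradiance = S₀ (d̄/d)² cos θ_z = 1360 × 0.9928 × 0.3436 = 463.93 W/m².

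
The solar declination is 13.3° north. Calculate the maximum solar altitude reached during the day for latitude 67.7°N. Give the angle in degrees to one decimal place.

At local solar noon the hour angle is zero, so the elevation is 90° − |φ − δ| = 90° − |67.7° − (13.3°)| = 90° − 54.4° = 35.6°.

35.6°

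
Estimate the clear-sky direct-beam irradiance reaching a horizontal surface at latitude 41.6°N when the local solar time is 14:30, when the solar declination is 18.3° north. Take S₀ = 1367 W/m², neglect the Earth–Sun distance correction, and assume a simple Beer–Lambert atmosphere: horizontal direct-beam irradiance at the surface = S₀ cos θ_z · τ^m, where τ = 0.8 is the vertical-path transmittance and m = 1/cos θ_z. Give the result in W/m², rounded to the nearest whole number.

790 W/m²

Hour angle H = 15° × (14.5 − 12) = 37.50°.
With φ = 41.6°, δ = 18.3°, H = 37.50°: sin φ sin δ = 0.2085, cos φ cos δ cos H = 0.5633, so cos θ_z = 0.7718.
Air mass m = 1/cos θ_z = 1/0.7718 = 1.296; τ^m = 0.8^1.296 = 0.7489.
Surface direct beam = 1367 × 0.7718 × 0.7489 = 790.13 W/m².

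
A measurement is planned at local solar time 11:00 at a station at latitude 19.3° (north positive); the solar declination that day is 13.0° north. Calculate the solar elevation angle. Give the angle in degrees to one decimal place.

74.3°

Hour angle H = 15° × (11 − 12) = -15.00°.
cos θ_z = sin(19.3°) sin(13.0°) + cos(19.3°) cos(13.0°) cos(-15.00°) = 0.0743 + 0.8883 = 0.9626.
θ_z = arccos(0.9626) = 15.72°, so the elevation is 90° − 15.72° = 74.28°.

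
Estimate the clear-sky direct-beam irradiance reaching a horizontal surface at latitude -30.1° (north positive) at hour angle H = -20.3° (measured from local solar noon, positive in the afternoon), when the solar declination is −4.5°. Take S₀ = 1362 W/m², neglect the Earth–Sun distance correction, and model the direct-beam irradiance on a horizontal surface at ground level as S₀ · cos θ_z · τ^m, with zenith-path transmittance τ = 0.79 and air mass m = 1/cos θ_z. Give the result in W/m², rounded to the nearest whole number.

875 W/m²

cos θ_z = sin φ sin δ + cos φ cos δ cos H = (-0.5015)(-0.0785) + (0.8652)(0.9969)(0.9379) = 0.8483.
Air mass m = 1/cos θ_z = 1/0.8483 = 1.179; τ^m = 0.79^1.179 = 0.7574.
Surface direct beam = 1362 × 0.8483 × 0.7574 = 875.09 W/m².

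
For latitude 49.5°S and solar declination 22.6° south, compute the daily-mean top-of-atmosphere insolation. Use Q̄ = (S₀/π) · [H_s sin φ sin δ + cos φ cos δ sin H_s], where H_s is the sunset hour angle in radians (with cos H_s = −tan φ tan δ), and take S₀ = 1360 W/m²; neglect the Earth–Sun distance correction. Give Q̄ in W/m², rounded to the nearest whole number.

490 W/m²

−tan φ tan δ = −(-1.1708)(-0.4163) = -0.4874; H_s = arccos(-0.4874) = 119.17°. In radians, H_s = 2.0799.
H_s sin φ sin δ = 2.0799 × -0.7604 × -0.3843 = 0.6078.
cos φ cos δ sin H_s = 0.6494 × 0.9232 × 0.8732 = 0.5235.
Q̄ = (1360/π) × (0.6078 + 0.5235) = 432.90 × 1.1313 = 489.74 W/m².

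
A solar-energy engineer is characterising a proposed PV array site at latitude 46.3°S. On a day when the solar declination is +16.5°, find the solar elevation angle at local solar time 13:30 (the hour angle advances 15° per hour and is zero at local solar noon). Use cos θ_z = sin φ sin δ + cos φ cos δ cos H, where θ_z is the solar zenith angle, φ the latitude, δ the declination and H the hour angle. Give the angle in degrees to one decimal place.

24.0°

Hour angle H = 15° × (13.5 − 12) = 22.50°.
With φ = -46.3°, δ = 16.5°, H = 22.50°: sin φ sin δ = -0.2053, cos φ cos δ cos H = 0.6120, so cos θ_z = 0.4067.
θ_z = arccos(0.4067) = 66.00°, so the elevation is 90° − 66.00° = 24.00°.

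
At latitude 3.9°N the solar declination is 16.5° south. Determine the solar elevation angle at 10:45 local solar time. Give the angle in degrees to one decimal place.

62.4°

Hour angle H = 15° × (10.75 − 12) = -18.75°.
cos θ_z = sin φ sin δ + cos φ cos δ cos H = (0.0680)(-0.2840) + (0.9977)(0.9588)(0.9469) = 0.8865.
θ_z = arccos(0.8865) = 27.56°, so the elevation is 90° − 27.56° = 62.44°.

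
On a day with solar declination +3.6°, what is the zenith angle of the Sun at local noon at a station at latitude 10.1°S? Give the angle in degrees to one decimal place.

13.7°

At local solar noon the hour angle is zero, so the zenith angle is |φ − δ| = |-10.1° − (3.6°)| = 13.7°.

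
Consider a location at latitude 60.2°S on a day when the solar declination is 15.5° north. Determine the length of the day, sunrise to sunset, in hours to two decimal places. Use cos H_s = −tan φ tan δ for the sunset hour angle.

8.14 hours

The sunset hour angle satisfies cos H_s = −tan φ tan δ = 0.4842, giving H_s = 61.04°.
Day length = 2 H_s / 15° h⁻¹ = 122.08° / 15 = 8.139 h.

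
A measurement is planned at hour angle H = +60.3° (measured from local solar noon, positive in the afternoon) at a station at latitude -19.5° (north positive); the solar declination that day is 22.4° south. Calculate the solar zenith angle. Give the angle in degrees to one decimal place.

56.0°

cos θ_z = sin φ sin δ + cos φ cos δ cos H = (-0.3338)(-0.3811) + (0.9426)(0.9245)(0.4955) = 0.5590.
θ_z = arccos(0.5590) = 56.01°.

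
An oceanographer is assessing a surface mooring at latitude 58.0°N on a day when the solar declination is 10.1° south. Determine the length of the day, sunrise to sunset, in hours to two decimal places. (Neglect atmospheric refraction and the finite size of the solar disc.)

−tan φ tan δ = −(1.6003)(-0.1781) = 0.2850; H_s = arccos(0.2850) = 73.44°.
Day length = 2 H_s / 15° h⁻¹ = 146.88° / 15 = 9.792 h.

9.79 hours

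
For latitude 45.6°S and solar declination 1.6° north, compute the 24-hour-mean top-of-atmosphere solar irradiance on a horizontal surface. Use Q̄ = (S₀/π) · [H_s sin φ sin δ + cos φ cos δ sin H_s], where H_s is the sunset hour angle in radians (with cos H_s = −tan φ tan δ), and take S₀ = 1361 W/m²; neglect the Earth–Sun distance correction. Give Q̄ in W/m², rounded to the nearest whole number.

cos H_s = −tan(-45.6°) · tan(1.6°) = 0.0285, so H_s = arccos(0.0285) = 88.37°. In radians, H_s = 1.5423.
H_s sin φ sin δ = 1.5423 × -0.7145 × 0.0279 = -0.0307.
cos φ cos δ sin H_s = 0.6997 × 0.9996 × 0.9996 = 0.6991.
Q̄ = (1361/π) × (-0.0307 + 0.6991) = 433.22 × 0.6684 = 289.56 W/m².

290 W/m²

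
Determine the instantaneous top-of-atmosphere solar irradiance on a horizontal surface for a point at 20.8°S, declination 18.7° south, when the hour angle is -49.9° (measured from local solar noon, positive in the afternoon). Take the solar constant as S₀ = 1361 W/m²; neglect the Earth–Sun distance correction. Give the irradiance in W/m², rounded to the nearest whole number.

931 W/m²

With φ = -20.8°, δ = -18.7°, H = -49.90°: sin φ sin δ = 0.1139, cos φ cos δ cos H = 0.5704, so cos θ_z = 0.6843.
Top-of-atmosphere irradiance = S₀ cos θ_z = 1361 × 0.6843 = 931.33 W/m².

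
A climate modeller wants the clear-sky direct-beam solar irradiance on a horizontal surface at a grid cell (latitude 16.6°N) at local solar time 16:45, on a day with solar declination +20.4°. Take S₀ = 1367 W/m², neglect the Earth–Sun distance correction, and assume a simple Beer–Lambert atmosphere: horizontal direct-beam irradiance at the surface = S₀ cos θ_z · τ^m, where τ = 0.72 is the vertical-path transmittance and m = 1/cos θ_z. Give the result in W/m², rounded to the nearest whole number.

Hour angle H = 15° × (16.75 − 12) = 71.25°.
With φ = 16.6°, δ = 20.4°, H = 71.25°: sin φ sin δ = 0.0996, cos φ cos δ cos H = 0.2887, so cos θ_z = 0.3883.
Air mass m = 1/cos θ_z = 1/0.3883 = 2.575; τ^m = 0.72^2.575 = 0.4292.
Surface direct beam = 1367 × 0.3883 × 0.4292 = 227.82 W/m².

228 W/m²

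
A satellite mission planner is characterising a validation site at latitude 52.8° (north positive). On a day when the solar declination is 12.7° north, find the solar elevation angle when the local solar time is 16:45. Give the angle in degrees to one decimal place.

21.4°

Hour angle H = 15° × (16.75 − 12) = 71.25°.
cos θ_z = sin(52.8°) sin(12.7°) + cos(52.8°) cos(12.7°) cos(71.25°) = 0.1751 + 0.1896 = 0.3647.
θ_z = arccos(0.3647) = 68.61°, so the elevation is 90° − 68.61° = 21.39°.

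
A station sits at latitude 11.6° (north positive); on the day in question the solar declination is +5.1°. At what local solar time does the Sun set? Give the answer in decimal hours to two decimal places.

18.07 h

cos H_s = −tan(11.6°) · tan(5.1°) = -0.0183, so H_s = arccos(-0.0183) = 91.05°.
Sunset is at 12 + H_s/15 = 12 + 6.070 = 18.070 h local solar time.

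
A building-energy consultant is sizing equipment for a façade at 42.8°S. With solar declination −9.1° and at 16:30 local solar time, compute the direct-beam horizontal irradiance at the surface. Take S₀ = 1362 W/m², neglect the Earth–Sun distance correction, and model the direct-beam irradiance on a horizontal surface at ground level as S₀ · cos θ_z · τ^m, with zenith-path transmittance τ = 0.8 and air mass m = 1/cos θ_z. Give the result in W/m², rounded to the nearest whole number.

293 W/m²

Hour angle H = 15° × (16.5 − 12) = 67.50°.
cos θ_z = sin φ sin δ + cos φ cos δ cos H = (-0.6794)(-0.1582) + (0.7337)(0.9874)(0.3827) = 0.3847.
Air mass m = 1/cos θ_z = 1/0.3847 = 2.599; τ^m = 0.8^2.599 = 0.5599.
Surface direct beam = 1362 × 0.3847 × 0.5599 = 293.37 W/m².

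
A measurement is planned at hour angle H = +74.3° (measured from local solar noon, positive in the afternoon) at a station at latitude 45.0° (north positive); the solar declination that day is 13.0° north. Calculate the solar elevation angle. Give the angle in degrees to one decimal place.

20.2°

cos θ_z = sin(45.0°) sin(13.0°) + cos(45.0°) cos(13.0°) cos(74.30°) = 0.1591 + 0.1864 = 0.3455.
θ_z = arccos(0.3455) = 69.79°, so the elevation is 90° − 69.79° = 20.21°.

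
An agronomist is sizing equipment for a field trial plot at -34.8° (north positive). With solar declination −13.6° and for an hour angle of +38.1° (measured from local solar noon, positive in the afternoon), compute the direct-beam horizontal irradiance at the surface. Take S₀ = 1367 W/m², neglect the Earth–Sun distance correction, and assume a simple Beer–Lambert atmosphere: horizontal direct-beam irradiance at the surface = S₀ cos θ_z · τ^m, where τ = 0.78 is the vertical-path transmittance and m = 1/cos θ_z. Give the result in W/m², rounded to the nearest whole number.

752 W/m²

With φ = -34.8°, δ = -13.6°, H = 38.10°: sin φ sin δ = 0.1342, cos φ cos δ cos H = 0.6281, so cos θ_z = 0.7623.
Air mass m = 1/cos θ_z = 1/0.7623 = 1.312; τ^m = 0.78^1.312 = 0.7218.
Surface direct beam = 1367 × 0.7623 × 0.7218 = 752.16 W/m².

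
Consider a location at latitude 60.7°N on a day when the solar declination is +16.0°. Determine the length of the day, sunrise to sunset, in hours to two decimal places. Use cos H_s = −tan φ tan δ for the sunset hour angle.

16.10 hours

−tan φ tan δ = −(1.7820)(0.2867) = -0.5109; H_s = arccos(-0.5109) = 120.72°.
Day length = 2 H_s / 15° h⁻¹ = 241.44° / 15 = 16.096 h.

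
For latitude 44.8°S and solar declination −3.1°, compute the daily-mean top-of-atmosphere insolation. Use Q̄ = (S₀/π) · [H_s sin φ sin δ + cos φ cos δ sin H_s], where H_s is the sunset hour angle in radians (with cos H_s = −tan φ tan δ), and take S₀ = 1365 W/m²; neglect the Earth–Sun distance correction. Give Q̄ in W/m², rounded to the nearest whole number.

334 W/m²

cos H_s = −tan(-44.8°) · tan(-3.1°) = -0.0538, so H_s = arccos(-0.0538) = 93.08°. In radians, H_s = 1.6246.
H_s sin φ sin δ = 1.6246 × -0.7046 × -0.0541 = 0.0619.
cos φ cos δ sin H_s = 0.7096 × 0.9985 × 0.9986 = 0.7075.
Q̄ = (1365/π) × (0.0619 + 0.7075) = 434.49 × 0.7694 = 334.30 W/m².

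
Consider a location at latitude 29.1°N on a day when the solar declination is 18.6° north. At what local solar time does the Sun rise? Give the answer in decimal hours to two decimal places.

5.28 h

cos H_s = −tan(29.1°) · tan(18.6°) = -0.1873, so H_s = arccos(-0.1873) = 100.80°.
Sunrise is at 12 − H_s/15 = 12 − 6.720 = 5.280 h local solar time.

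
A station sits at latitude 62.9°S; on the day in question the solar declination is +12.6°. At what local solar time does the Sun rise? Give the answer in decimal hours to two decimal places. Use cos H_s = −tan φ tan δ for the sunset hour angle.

−tan φ tan δ = −(-1.9542)(0.2235) = 0.4368; H_s = arccos(0.4368) = 64.10°.
Sunrise is at 12 − H_s/15 = 12 − 4.273 = 7.727 h local solar time.

7.73 h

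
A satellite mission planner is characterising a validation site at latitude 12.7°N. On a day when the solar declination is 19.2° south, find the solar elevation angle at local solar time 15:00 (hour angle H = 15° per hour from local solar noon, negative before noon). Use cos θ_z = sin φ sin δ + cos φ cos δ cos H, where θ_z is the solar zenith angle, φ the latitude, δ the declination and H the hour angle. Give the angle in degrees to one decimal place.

Hour angle H = 15° × (15 − 12) = 45.00°.
cos θ_z = sin(12.7°) sin(-19.2°) + cos(12.7°) cos(-19.2°) cos(45.00°) = -0.0723 + 0.6514 = 0.5791.
θ_z = arccos(0.5791) = 54.61°, so the elevation is 90° − 54.61° = 35.39°.

35.4°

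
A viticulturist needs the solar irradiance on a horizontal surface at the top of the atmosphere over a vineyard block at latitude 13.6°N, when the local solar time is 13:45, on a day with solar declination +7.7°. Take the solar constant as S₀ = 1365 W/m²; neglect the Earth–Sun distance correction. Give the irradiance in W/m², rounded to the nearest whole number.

Hour angle H = 15° × (13.75 − 12) = 26.25°.
cos θ_z = sin(13.6°) sin(7.7°) + cos(13.6°) cos(7.7°) cos(26.25°) = 0.0315 + 0.8639 = 0.8954.
Top-of-atmosphere irradiance = S₀ cos θ_z = 1365 × 0.8954 = 1222.22 W/m².

1222 W/m²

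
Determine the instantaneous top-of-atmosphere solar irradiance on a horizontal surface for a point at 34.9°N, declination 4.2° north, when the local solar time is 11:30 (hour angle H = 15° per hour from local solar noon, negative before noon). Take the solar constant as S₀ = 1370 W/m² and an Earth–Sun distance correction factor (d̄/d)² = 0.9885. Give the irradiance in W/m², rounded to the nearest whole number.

Hour angle H = 15° × (11.5 − 12) = -7.50°.
cos θ_z = sin(34.9°) sin(4.2°) + cos(34.9°) cos(4.2°) cos(-7.50°) = 0.0419 + 0.8110 = 0.8529.
Top-of-atmosphere irradiance = S₀ (d̄/d)² cos θ_z = 1370 × 0.9885 × 0.8529 = 1155.04 W/m².

1155 W/m²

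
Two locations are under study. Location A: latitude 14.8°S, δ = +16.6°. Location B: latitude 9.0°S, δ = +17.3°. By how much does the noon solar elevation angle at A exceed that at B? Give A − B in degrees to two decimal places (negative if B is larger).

-5.10°

A: 90° − |-14.8 − (16.6)| = 58.60°.
B: 90° − |-9.0 − (17.3)| = 63.70°.
A − B = 58.60 − 63.70 = -5.10°.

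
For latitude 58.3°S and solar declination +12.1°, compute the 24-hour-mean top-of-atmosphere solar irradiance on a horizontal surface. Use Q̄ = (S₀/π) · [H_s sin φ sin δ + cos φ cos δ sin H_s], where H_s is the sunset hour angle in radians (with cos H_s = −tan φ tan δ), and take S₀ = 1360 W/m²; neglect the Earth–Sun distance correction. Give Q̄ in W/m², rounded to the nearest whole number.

115 W/m²

The sunset hour angle satisfies cos H_s = −tan φ tan δ = 0.3471, giving H_s = 69.69°. In radians, H_s = 1.2163.
H_s sin φ sin δ = 1.2163 × -0.8508 × 0.2096 = -0.2169.
cos φ cos δ sin H_s = 0.5255 × 0.9778 × 0.9378 = 0.4819.
Q̄ = (1360/π) × (-0.2169 + 0.4819) = 432.90 × 0.2650 = 114.72 W/m².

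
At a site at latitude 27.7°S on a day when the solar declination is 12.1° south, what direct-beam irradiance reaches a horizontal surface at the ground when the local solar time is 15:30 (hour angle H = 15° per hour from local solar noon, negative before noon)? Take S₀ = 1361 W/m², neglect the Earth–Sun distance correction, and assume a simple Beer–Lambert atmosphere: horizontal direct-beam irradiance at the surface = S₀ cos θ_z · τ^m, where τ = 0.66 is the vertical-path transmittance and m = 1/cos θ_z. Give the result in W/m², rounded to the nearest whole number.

437 W/m²

Hour angle H = 15° × (15.5 − 12) = 52.50°.
cos θ_z = sin φ sin δ + cos φ cos δ cos H = (-0.4648)(-0.2096) + (0.8854)(0.9778)(0.6088) = 0.6245.
Air mass m = 1/cos θ_z = 1/0.6245 = 1.601; τ^m = 0.66^1.601 = 0.5142.
Surface direct beam = 1361 × 0.6245 × 0.5142 = 437.04 W/m².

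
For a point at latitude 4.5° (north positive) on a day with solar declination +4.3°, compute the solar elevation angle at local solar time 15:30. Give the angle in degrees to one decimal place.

37.7°

Hour angle H = 15° × (15.5 − 12) = 52.50°.
cos θ_z = sin φ sin δ + cos φ cos δ cos H = (0.0785)(0.0750) + (0.9969)(0.9972)(0.6088) = 0.6111.
θ_z = arccos(0.6111) = 52.33°, so the elevation is 90° − 52.33° = 37.67°.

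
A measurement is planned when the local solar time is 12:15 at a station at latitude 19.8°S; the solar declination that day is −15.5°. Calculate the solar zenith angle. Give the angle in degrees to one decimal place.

Hour angle H = 15° × (12.25 − 12) = 3.75°.
cos θ_z = sin(-19.8°) sin(-15.5°) + cos(-19.8°) cos(-15.5°) cos(3.75°) = 0.0905 + 0.9047 = 0.9952.
θ_z = arccos(0.9952) = 5.62°.

5.6°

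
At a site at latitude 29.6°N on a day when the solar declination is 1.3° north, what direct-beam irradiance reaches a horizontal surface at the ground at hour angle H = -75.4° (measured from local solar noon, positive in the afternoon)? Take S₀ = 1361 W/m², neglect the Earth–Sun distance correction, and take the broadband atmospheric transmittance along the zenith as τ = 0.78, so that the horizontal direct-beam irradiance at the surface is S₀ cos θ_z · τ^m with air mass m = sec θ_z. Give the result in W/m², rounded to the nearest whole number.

With φ = 29.6°, δ = 1.3°, H = -75.40°: sin φ sin δ = 0.0112, cos φ cos δ cos H = 0.2191, so cos θ_z = 0.2303.
Air mass m = 1/cos θ_z = 1/0.2303 = 4.342; τ^m = 0.78^4.342 = 0.3400.
Surface direct beam = 1361 × 0.2303 × 0.3400 = 106.57 W/m².

107 W/m²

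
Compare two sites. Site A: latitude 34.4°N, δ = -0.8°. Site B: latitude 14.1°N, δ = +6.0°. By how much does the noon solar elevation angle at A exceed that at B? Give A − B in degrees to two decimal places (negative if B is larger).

-27.10°

A: 90° − |34.4 − (-0.8)| = 54.80°.
B: 90° − |14.1 − (6.0)| = 81.90°.
A − B = 54.80 − 81.90 = -27.10°.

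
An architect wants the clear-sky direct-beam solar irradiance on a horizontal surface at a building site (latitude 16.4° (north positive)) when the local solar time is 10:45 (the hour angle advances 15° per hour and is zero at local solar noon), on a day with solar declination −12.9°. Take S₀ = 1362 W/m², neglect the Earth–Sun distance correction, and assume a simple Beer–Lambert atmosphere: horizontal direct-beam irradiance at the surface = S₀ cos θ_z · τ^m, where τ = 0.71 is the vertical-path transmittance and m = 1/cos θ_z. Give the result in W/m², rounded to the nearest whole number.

Hour angle H = 15° × (10.75 − 12) = -18.75°.
cos θ_z = sin(16.4°) sin(-12.9°) + cos(16.4°) cos(-12.9°) cos(-18.75°) = -0.0630 + 0.8855 = 0.8225.
Air mass m = 1/cos θ_z = 1/0.8225 = 1.216; τ^m = 0.71^1.216 = 0.6594.
Surface direct beam = 1362 × 0.8225 × 0.6594 = 738.69 W/m².

739 W/m²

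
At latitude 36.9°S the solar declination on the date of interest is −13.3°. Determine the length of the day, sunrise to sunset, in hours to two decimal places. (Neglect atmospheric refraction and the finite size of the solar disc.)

13.36 hours

−tan φ tan δ = −(-0.7508)(-0.2364) = -0.1775; H_s = arccos(-0.1775) = 100.22°.
Day length = 2 H_s / 15° h⁻¹ = 200.44° / 15 = 13.363 h.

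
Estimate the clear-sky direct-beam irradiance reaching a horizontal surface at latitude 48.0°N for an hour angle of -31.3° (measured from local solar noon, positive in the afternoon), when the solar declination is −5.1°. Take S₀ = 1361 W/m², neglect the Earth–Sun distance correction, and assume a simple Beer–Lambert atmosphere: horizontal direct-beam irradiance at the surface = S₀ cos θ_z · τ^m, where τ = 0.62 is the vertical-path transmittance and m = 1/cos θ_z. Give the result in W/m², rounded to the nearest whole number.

cos θ_z = sin φ sin δ + cos φ cos δ cos H = (0.7431)(-0.0889) + (0.6691)(0.9960)(0.8545) = 0.5034.
Air mass m = 1/cos θ_z = 1/0.5034 = 1.986; τ^m = 0.62^1.986 = 0.3870.
Surface direct beam = 1361 × 0.5034 × 0.3870 = 265.14 W/m².

265 W/m²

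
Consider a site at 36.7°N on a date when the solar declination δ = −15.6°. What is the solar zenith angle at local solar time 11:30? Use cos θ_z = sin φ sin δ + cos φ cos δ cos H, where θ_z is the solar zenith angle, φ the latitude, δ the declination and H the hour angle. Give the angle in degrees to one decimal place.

Hour angle H = 15° × (11.5 − 12) = -7.50°.
With φ = 36.7°, δ = -15.6°, H = -7.50°: sin φ sin δ = -0.1607, cos φ cos δ cos H = 0.7656, so cos θ_z = 0.6049.
θ_z = arccos(0.6049) = 52.78°.

52.8°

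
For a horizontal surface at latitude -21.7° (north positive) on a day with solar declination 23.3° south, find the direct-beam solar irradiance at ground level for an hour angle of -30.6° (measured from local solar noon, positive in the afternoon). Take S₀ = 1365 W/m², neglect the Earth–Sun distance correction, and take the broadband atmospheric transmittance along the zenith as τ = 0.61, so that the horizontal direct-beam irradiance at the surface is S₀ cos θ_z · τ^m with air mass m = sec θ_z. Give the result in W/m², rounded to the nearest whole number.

cos θ_z = sin(-21.7°) sin(-23.3°) + cos(-21.7°) cos(-23.3°) cos(-30.60°) = 0.1463 + 0.7345 = 0.8808.
Air mass m = 1/cos θ_z = 1/0.8808 = 1.135; τ^m = 0.61^1.135 = 0.5706.
Surface direct beam = 1365 × 0.8808 × 0.5706 = 686.03 W/m².

686 W/m²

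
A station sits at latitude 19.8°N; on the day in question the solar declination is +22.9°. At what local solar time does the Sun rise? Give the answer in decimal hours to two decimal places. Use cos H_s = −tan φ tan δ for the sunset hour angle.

5.42 h

The sunset hour angle satisfies cos H_s = −tan φ tan δ = -0.1521, giving H_s = 98.75°.
Sunrise is at 12 − H_s/15 = 12 − 6.583 = 5.417 h local solar time.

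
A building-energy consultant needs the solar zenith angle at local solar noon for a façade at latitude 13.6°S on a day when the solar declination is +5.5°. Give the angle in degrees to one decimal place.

At local solar noon the hour angle is zero, so the zenith angle is |φ − δ| = |-13.6° − (5.5°)| = 19.1°.

19.1°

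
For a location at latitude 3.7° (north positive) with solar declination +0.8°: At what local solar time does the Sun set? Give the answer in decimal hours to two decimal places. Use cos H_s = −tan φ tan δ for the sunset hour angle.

The sunset hour angle satisfies cos H_s = −tan φ tan δ = -0.0009, giving H_s = 90.05°.
Sunset is at 12 + H_s/15 = 12 + 6.003 = 18.003 h local solar time.

18.00 h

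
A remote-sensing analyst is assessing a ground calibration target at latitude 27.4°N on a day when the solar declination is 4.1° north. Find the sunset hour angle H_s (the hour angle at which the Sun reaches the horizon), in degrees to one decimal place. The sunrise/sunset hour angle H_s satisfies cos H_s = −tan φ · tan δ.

−tan φ tan δ = −(0.5184)(0.0717) = -0.0372; H_s = arccos(-0.0372) = 92.13°.

92.1°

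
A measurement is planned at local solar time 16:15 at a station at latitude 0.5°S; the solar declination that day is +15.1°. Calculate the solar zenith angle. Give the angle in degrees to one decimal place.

64.9°

Hour angle H = 15° × (16.25 − 12) = 63.75°.
cos θ_z = sin(-0.5°) sin(15.1°) + cos(-0.5°) cos(15.1°) cos(63.75°) = -0.0023 + 0.4270 = 0.4247.
θ_z = arccos(0.4247) = 64.87°.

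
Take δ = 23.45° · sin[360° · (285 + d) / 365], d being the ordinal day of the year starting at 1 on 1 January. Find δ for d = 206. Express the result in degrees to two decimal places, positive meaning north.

360 × (285 + 206) / 365 = 484.274°; sin(484.274°) = 0.8264.
δ = 23.45 × 0.8264 = 19.379° ≈ +19.38°.

+19.38°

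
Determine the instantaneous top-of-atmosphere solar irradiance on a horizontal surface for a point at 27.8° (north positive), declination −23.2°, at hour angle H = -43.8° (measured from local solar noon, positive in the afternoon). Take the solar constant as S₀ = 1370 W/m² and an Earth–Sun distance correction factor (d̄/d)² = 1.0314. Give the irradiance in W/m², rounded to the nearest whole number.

570 W/m²

cos θ_z = sin φ sin δ + cos φ cos δ cos H = (0.4664)(-0.3939) + (0.8846)(0.9191)(0.7218) = 0.4031.
Top-of-atmosphere irradiance = S₀ (d̄/d)² cos θ_z = 1370 × 1.0314 × 0.4031 = 569.59 W/m².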